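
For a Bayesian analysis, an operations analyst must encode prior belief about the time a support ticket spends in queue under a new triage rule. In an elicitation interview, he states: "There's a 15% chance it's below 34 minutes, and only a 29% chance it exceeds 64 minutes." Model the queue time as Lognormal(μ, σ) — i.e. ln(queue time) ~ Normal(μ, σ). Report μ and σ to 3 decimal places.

μ ≈ 3.939, σ ≈ 0.398

If T ~ Lognormal(μ,σ) then ln T ~ Normal(μ,σ), so the p-quantile of ln T is μ + z_p·σ.
ln(34) = 3.526 and ln(64) = 4.159; z_{0.15} = -1.036, z_{0.71} = 0.5534.
σ = (4.159 − 3.526)/(0.5534 − (-1.036)) = 0.398.
μ = 3.526 − (-1.036)·0.398 = 3.939.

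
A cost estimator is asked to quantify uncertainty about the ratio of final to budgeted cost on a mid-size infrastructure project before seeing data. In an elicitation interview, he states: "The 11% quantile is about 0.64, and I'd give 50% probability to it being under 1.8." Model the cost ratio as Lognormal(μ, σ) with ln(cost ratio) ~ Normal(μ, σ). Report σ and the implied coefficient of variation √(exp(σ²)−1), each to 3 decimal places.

σ ≈ 0.843, CV ≈ 1.018

If T ~ Lognormal(μ,σ) then ln T ~ Normal(μ,σ), so the p-quantile of ln T is μ + z_p·σ.
ln(0.64) = -0.4463 and ln(1.8) = 0.5878; z_{0.11} = -1.227, z_{0.5} = 0.
σ = (0.5878 − -0.4463)/(0 − (-1.227)) = 0.843.
μ = -0.4463 − (-1.227)·0.843 = 0.588.
CV = √(exp(σ²)−1) = √(exp(0.7108)−1) = 1.018.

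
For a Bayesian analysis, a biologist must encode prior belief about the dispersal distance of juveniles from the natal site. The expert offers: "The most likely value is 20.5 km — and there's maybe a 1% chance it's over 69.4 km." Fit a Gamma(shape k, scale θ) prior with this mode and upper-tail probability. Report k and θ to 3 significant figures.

k ≈ 3.94, θ ≈ 6.98

Gamma(k,θ) with k>1 has mode (k−1)θ, so θ = 20.5/(k−1).
Need P(X < 69.4) = 0.99 with θ tied to k this way. Start at k = 2, θ = 20.5: P(X<69.4) ≈ 0.851.
Too low — raise k to concentrate. Iterating converges to k ≈ 3.94.
Then θ = 20.5/(3.94−1) ≈ 6.98.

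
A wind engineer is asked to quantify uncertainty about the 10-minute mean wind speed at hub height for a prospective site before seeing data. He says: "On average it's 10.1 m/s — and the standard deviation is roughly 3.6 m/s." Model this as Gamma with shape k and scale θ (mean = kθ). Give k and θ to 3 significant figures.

For Gamma(k, scale θ): mean = kθ, variance = kθ², so CV = 1/√k.
CV = SD/mean = 3.6/10.1 = 0.3564, hence k = 1/CV² = 7.87.
Then θ = mean/k = 10.1/7.87 = 1.28.

k ≈ 7.87, θ ≈ 1.28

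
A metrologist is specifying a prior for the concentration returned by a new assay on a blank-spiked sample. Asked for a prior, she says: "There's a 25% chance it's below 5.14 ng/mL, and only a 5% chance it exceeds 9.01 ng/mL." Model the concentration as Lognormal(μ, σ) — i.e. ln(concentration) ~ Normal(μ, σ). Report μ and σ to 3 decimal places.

μ ≈ 1.800, σ ≈ 0.242

If T ~ Lognormal(μ,σ) then ln T ~ Normal(μ,σ), so the p-quantile of ln T is μ + z_p·σ.
ln(5.14) = 1.637 and ln(9.01) = 2.198; z_{0.25} = -0.6745, z_{0.95} = 1.645.
σ = (2.198 − 1.637)/(1.645 − (-0.6745)) = 0.242.
μ = 1.637 − (-0.6745)·0.242 = 1.800.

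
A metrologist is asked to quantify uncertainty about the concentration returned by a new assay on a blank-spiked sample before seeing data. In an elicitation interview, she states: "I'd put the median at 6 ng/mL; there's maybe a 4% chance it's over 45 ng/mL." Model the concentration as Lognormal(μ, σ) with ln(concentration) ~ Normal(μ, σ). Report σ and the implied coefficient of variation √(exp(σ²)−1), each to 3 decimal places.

If T ~ Lognormal(μ,σ) then ln T ~ Normal(μ,σ), so the p-quantile of ln T is μ + z_p·σ.
ln(6) = 1.792 and ln(45) = 3.807; z_{0.5} = 0, z_{0.96} = 1.751.
σ = (3.807 − 1.792)/(1.751 − (0)) = 1.151.
μ = 1.792 − (0)·1.151 = 1.792.
CV = √(exp(σ²)−1) = √(exp(1.3246)−1) = 1.662.

σ ≈ 1.151, CV ≈ 1.662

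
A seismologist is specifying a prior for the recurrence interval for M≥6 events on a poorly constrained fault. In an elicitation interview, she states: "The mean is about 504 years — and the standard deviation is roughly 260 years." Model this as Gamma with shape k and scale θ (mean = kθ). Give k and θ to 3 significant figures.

k ≈ 3.76, θ ≈ 134

For Gamma(k, scale θ): mean = kθ, variance = kθ², so CV = 1/√k.
CV = SD/mean = 260/504 = 0.5159, hence k = 1/CV² = 3.76.
Then θ = mean/k = 504/3.76 = 134.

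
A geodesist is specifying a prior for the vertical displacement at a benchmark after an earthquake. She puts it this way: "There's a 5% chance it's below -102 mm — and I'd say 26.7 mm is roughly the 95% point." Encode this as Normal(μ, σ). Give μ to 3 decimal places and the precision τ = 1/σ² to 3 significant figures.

The p-quantile of Normal(μ,σ) is μ + z_p·σ, with z_{0.05} = -1.645 and z_{0.95} = 1.645.
Eliminate σ: μ = (z₂·x₁ − z₁·x₂)/(z₂ − z₁) = (1.645·-102 − (-1.645)·26.7)/3.29 = -37.650.
Then σ = (x₂ − x₁)/(z₂ − z₁) = (26.7 − -102)/3.29 = 39.122.
Precision τ = 1/σ² = 1/39.12² = 0.000653.

μ = -37.650, τ = 0.000653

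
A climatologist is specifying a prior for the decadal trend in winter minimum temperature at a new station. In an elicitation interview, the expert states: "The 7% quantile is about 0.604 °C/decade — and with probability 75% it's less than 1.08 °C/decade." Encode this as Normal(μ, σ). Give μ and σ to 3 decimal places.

μ = 0.931, σ = 0.221

For Normal(μ,σ), the p-quantile is μ + z_p·σ. Here z_{0.07} = -1.476, z_{0.75} = 0.6745.
So 0.604 = μ − 1.476σ and 1.08 = μ + 0.6745σ.
Subtracting: σ = (1.08 − 0.604)/(0.6745 − (-1.476)) = 0.221.
Then μ = 0.604 − (-1.476)·0.221 = 0.931.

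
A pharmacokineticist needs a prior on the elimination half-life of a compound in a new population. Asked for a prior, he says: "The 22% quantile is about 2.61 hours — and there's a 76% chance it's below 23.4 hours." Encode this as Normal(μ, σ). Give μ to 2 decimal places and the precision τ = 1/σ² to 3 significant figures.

μ = 13.47, τ = 0.00506

For Normal(μ,σ), the p-quantile is μ + z_p·σ. Here z_{0.22} = -0.7722, z_{0.76} = 0.7063.
So 2.61 = μ − 0.7722σ and 23.4 = μ + 0.7063σ.
Subtracting: σ = (23.4 − 2.61)/(0.7063 − (-0.7722)) = 14.06.
Then μ = 2.61 − (-0.7722)·14.06 = 13.47.
Precision τ = 1/σ² = 1/14.06² = 0.00506.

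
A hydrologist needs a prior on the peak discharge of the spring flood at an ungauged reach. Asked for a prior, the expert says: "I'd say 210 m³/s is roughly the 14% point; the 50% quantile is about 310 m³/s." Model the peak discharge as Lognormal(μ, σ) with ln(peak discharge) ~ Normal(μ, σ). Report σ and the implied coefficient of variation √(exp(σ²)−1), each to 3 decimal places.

σ ≈ 0.361, CV ≈ 0.373

If T ~ Lognormal(μ,σ) then ln T ~ Normal(μ,σ), so the p-quantile of ln T is μ + z_p·σ.
ln(210) = 5.347 and ln(310) = 5.737; z_{0.14} = -1.08, z_{0.5} = 0.
σ = (5.737 − 5.347)/(0 − (-1.08)) = 0.361.
μ = 5.347 − (-1.08)·0.361 = 5.737.
CV = √(exp(σ²)−1) = √(exp(0.1300)−1) = 0.373.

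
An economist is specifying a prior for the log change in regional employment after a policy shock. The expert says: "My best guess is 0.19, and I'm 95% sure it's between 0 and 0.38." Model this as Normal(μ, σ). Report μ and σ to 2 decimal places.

μ = 0.19, σ = 0.10

A symmetric 95% interval runs μ ± z·σ with z = 1.96.
Half-width = 0.19, so σ = 0.19/1.96 = 0.10.
μ is the stated best guess, 0.19.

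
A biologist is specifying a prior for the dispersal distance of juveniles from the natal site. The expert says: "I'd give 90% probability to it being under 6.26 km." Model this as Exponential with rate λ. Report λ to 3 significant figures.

P(T < 6.26) = 1 − e^(−λ·6.26) = 0.9, so λ = −ln(1−0.9)/6.26 = −ln(0.1)/6.26 = 0.368.

λ ≈ 0.368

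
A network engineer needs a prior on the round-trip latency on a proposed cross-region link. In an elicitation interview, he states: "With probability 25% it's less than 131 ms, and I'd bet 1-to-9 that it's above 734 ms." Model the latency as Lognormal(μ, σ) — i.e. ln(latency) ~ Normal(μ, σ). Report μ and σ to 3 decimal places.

If T ~ Lognormal(μ,σ) then ln T ~ Normal(μ,σ), so the p-quantile of ln T is μ + z_p·σ.
ln(131) = 4.875 and ln(734) = 6.599; z_{0.25} = -0.6745, z_{0.9} = 1.282.
σ = (6.599 − 4.875)/(1.282 − (-0.6745)) = 0.881.
μ = 4.875 − (-0.6745)·0.881 = 5.469.

μ ≈ 5.469, σ ≈ 0.881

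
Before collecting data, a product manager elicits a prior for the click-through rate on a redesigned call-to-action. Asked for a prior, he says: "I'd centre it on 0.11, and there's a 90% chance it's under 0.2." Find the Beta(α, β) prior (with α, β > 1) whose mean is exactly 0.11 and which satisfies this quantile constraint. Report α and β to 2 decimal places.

α ≈ 2.38, β ≈ 19.26

With mean 0.11 fixed, write α = 0.11s, β = 0.89s where s = α+β.
Need P(θ < 0.2) = 0.9 under Beta(0.11s, 0.89s). Normal approximation: (q−m)/√(m(1−m)/s) ≈ z_{0.9} = 1.28, so s ≈ 0.11·0.89·(1.28)²/(0.2−0.11)² = 19.9.
At s = 19.9: P(θ<0.2) ≈ 0.893. Adjusting to match 0.9 gives s ≈ 21.64.
So α = 0.11·21.64 ≈ 2.38, β = 0.89·21.64 ≈ 19.26.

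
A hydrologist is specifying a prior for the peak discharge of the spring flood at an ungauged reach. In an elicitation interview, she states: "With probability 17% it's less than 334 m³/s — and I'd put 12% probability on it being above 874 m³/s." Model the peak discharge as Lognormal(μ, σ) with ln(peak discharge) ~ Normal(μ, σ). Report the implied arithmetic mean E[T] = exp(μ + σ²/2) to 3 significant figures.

If T ~ Lognormal(μ,σ) then ln T ~ Normal(μ,σ), so the p-quantile of ln T is μ + z_p·σ.
ln(334) = 5.811 and ln(874) = 6.773; z_{0.17} = -0.9542, z_{0.88} = 1.175.
σ = (6.773 − 5.811)/(1.175 − (-0.9542)) = 0.452.
μ = 5.811 − (-0.9542)·0.452 = 6.242.
E[T] = exp(μ + σ²/2) = exp(6.242 + 0.1021) = 569 m³/s.

E[T] ≈ 569 m³/s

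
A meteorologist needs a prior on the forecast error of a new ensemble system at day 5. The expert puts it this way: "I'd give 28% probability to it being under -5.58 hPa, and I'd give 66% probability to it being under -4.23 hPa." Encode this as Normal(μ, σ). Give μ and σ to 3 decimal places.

For Normal(μ,σ), the p-quantile is μ + z_p·σ. Here z_{0.28} = -0.5828, z_{0.66} = 0.4125.
So -5.58 = μ − 0.5828σ and -4.23 = μ + 0.4125σ.
Subtracting: σ = (-4.23 − -5.58)/(0.4125 − (-0.5828)) = 1.356.
Then μ = -5.58 − (-0.5828)·1.356 = -4.789.

μ = -4.789, σ = 1.356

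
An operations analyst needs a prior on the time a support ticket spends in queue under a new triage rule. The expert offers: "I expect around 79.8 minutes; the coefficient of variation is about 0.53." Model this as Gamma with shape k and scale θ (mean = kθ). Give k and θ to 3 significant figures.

k ≈ 3.56, θ ≈ 22.4

For Gamma(k, scale θ): mean = kθ, variance = kθ², so CV = 1/√k.
CV = 0.53, hence k = 1/CV² = 3.56.
Then θ = mean/k = 79.8/3.56 = 22.4.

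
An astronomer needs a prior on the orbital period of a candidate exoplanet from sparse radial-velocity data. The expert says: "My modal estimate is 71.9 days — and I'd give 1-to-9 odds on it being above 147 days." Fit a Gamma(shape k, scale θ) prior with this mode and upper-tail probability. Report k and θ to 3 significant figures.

Gamma(k,θ) with k>1 has mode (k−1)θ, so θ = 71.9/(k−1).
Need P(X < 147) = 0.9 with θ tied to k this way. Start at k = 2, θ = 71.9: P(X<147) ≈ 0.606.
Too low — raise k to concentrate. Iterating converges to k ≈ 4.75.
Then θ = 71.9/(4.75−1) ≈ 19.2.

k ≈ 4.75, θ ≈ 19.2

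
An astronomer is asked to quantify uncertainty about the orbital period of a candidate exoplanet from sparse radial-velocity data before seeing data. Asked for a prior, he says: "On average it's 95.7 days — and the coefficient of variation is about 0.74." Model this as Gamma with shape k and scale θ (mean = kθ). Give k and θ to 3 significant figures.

For Gamma(k, scale θ): mean = kθ, variance = kθ², so CV = 1/√k.
CV = 0.74, hence k = 1/CV² = 1.83.
Then θ = mean/k = 95.7/1.83 = 52.4.

k ≈ 1.83, θ ≈ 52.4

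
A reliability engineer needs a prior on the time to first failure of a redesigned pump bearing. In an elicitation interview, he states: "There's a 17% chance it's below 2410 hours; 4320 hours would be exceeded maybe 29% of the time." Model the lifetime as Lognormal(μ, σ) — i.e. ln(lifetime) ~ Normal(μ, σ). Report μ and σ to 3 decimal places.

μ ≈ 8.157, σ ≈ 0.387

If T ~ Lognormal(μ,σ) then ln T ~ Normal(μ,σ), so the p-quantile of ln T is μ + z_p·σ.
ln(2410) = 7.787 and ln(4320) = 8.371; z_{0.17} = -0.9542, z_{0.71} = 0.5534.
σ = (8.371 − 7.787)/(0.5534 − (-0.9542)) = 0.387.
μ = 7.787 − (-0.9542)·0.387 = 8.157.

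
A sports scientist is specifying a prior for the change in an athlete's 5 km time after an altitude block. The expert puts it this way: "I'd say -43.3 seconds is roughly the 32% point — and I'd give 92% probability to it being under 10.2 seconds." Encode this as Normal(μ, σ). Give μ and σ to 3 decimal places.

μ = -29.939, σ = 28.567

The p-quantile of Normal(μ,σ) is μ + z_p·σ, with z_{0.32} = -0.4677 and z_{0.92} = 1.405.
Eliminate σ: μ = (z₂·x₁ − z₁·x₂)/(z₂ − z₁) = (1.405·-43.3 − (-0.4677)·10.2)/1.873 = -29.939.
Then σ = (x₂ − x₁)/(z₂ − z₁) = (10.2 − -43.3)/1.873 = 28.567.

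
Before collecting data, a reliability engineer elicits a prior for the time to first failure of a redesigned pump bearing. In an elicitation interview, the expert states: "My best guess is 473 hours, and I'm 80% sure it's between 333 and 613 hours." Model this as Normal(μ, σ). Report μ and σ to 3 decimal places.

A symmetric 80% interval runs μ ± z·σ with z = 1.282.
Half-width = 140, so σ = 140/1.282 = 109.243.
μ is the stated best guess, 473.000.

μ = 473.000, σ = 109.243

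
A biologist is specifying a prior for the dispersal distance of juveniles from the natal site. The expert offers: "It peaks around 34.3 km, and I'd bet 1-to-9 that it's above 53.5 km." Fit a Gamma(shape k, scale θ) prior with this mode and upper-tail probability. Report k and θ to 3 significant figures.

Gamma(k,θ) with k>1 has mode (k−1)θ, so θ = 34.3/(k−1).
Need P(X < 53.5) = 0.9 with θ tied to k this way. Start at k = 2, θ = 34.3: P(X<53.5) ≈ 0.462.
Too low — raise k to concentrate. Iterating converges to k ≈ 10.5.
Then θ = 34.3/(10.5−1) ≈ 3.62.

k ≈ 10.5, θ ≈ 3.62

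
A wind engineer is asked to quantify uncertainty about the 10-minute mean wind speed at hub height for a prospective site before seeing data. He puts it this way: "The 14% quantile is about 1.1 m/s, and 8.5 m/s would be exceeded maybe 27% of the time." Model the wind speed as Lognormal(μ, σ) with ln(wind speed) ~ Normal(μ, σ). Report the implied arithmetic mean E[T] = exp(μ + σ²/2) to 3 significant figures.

E[T] ≈ 8.41 m/s

If T ~ Lognormal(μ,σ) then ln T ~ Normal(μ,σ), so the p-quantile of ln T is μ + z_p·σ.
ln(1.1) = 0.09531 and ln(8.5) = 2.14; z_{0.14} = -1.08, z_{0.73} = 0.6128.
σ = (2.14 − 0.09531)/(0.6128 − (-1.08)) = 1.208.
μ = 0.09531 − (-1.08)·1.208 = 1.400.
E[T] = exp(μ + σ²/2) = exp(1.400 + 0.7292) = 8.41 m/s.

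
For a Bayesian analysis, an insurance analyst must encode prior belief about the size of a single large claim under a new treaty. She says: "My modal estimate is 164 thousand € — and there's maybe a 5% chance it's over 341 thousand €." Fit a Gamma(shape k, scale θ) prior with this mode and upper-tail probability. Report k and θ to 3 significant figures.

k ≈ 6.16, θ ≈ 31.8

Gamma(k,θ) with k>1 has mode (k−1)θ, so θ = 164/(k−1).
Need P(X < 341) = 0.95 with θ tied to k this way. Start at k = 2, θ = 164: P(X<341) ≈ 0.615.
Too low — raise k to concentrate. Iterating converges to k ≈ 6.16.
Then θ = 164/(6.16−1) ≈ 31.8.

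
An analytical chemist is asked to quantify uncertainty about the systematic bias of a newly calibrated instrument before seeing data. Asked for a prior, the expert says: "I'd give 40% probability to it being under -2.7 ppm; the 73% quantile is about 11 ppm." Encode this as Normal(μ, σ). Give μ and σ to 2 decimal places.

μ = 1.31, σ = 15.82

For Normal(μ,σ), the p-quantile is μ + z_p·σ. Here z_{0.4} = -0.2533, z_{0.73} = 0.6128.
So -2.7 = μ − 0.2533σ and 11 = μ + 0.6128σ.
Subtracting: σ = (11 − -2.7)/(0.6128 − (-0.2533)) = 15.82.
Then μ = -2.7 − (-0.2533)·15.82 = 1.31.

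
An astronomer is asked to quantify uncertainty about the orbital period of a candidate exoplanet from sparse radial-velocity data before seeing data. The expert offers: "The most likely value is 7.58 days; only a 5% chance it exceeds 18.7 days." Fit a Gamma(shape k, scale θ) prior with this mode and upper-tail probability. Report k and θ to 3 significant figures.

k ≈ 4.34, θ ≈ 2.27

Gamma(k,θ) with k>1 has mode (k−1)θ, so θ = 7.58/(k−1).
Need P(X < 18.7) = 0.95 with θ tied to k this way. Start at k = 2, θ = 7.58: P(X<18.7) ≈ 0.706.
Too low — raise k to concentrate. Iterating converges to k ≈ 4.34.
Then θ = 7.58/(4.34−1) ≈ 2.27.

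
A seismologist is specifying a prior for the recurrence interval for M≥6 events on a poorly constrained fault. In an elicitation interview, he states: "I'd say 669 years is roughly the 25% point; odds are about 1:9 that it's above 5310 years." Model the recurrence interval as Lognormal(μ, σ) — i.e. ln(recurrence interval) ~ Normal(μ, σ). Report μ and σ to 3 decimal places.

μ ≈ 7.220, σ ≈ 1.059

If T ~ Lognormal(μ,σ) then ln T ~ Normal(μ,σ), so the p-quantile of ln T is μ + z_p·σ.
ln(669) = 6.506 and ln(5310) = 8.577; z_{0.25} = -0.6745, z_{0.9} = 1.282.
σ = (8.577 − 6.506)/(1.282 − (-0.6745)) = 1.059.
μ = 6.506 − (-0.6745)·1.059 = 7.220.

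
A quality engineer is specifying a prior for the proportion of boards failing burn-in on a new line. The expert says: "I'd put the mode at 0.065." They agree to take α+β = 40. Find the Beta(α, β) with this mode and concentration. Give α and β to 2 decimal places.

α = 3.47, β = 36.53

For α,β > 1 the Beta mode is (α−1)/(α+β−2). With α+β = 40, the mode is (α−1)/38.
Set (α−1)/38 = 0.065 → α = 1 + 0.065·38 = 3.47.
β = 40 − α = 36.53.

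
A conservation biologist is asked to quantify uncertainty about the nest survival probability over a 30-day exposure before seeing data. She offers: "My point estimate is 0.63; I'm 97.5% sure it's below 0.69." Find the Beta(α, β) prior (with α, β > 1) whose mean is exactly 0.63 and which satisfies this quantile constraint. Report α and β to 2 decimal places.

α ≈ 150.52, β ≈ 88.40

With mean 0.63 fixed, write α = 0.63s, β = 0.37s where s = α+β.
Need P(θ < 0.69) = 0.975 under Beta(0.63s, 0.37s). Normal approximation: (q−m)/√(m(1−m)/s) ≈ z_{0.975} = 1.96, so s ≈ 0.63·0.37·(1.96)²/(0.69−0.63)² = 248.7.
At s = 248.7: P(θ<0.69) ≈ 0.977. Adjusting to match 0.975 gives s ≈ 238.92.
So α = 0.63·238.92 ≈ 150.52, β = 0.37·238.92 ≈ 88.40.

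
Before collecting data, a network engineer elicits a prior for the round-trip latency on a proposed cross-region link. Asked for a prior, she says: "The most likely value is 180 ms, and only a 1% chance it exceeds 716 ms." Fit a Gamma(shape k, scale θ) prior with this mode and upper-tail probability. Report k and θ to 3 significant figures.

Gamma(k,θ) with k>1 has mode (k−1)θ, so θ = 180/(k−1).
Need P(X < 716) = 0.99 with θ tied to k this way. Start at k = 2, θ = 180: P(X<716) ≈ 0.907.
Too low — raise k to concentrate. Iterating converges to k ≈ 3.2.
Then θ = 180/(3.2−1) ≈ 82.

k ≈ 3.2, θ ≈ 82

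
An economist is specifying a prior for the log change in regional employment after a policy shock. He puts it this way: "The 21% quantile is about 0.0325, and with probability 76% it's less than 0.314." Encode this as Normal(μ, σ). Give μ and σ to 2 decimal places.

For Normal(μ,σ), the p-quantile is μ + z_p·σ. Here z_{0.21} = -0.8064, z_{0.76} = 0.7063.
So 0.0325 = μ − 0.8064σ and 0.314 = μ + 0.7063σ.
Subtracting: σ = (0.314 − 0.0325)/(0.7063 − (-0.8064)) = 0.19.
Then μ = 0.0325 − (-0.8064)·0.19 = 0.18.

μ = 0.18, σ = 0.19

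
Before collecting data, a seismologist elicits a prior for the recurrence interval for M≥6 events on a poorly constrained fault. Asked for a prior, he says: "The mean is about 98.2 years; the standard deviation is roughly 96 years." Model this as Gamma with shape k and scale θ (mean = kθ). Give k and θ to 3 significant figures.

k ≈ 1.05, θ ≈ 93.8

For Gamma(k, scale θ): mean = kθ, variance = kθ², so CV = 1/√k.
CV = SD/mean = 96/98.2 = 0.9776, hence k = 1/CV² = 1.05.
Then θ = mean/k = 98.2/1.05 = 93.8.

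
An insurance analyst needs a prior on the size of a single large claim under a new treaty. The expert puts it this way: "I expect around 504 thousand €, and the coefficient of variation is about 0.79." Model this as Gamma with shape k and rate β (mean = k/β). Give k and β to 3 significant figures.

For Gamma(k, rate β): mean = k/β, variance = k/β², so CV = 1/√k.
CV = 0.79, hence k = 1/CV² = 1.6.
Then β = k/mean = 1.6/504 = 0.00318.

k ≈ 1.6, β ≈ 0.00318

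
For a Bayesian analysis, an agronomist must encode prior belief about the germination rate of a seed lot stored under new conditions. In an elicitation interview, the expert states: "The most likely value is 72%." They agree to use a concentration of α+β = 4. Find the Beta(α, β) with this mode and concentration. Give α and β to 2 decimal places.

α = 2.44, β = 1.56

For α,β > 1 the Beta mode is (α−1)/(α+β−2). With α+β = 4, the mode is (α−1)/2.
Set (α−1)/2 = 0.72 → α = 1 + 0.72·2 = 2.44.
β = 4 − α = 1.56.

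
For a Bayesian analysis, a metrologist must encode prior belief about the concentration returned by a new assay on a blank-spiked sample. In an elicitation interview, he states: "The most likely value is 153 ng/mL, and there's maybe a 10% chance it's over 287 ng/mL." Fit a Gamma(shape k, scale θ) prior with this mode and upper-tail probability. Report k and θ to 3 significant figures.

Gamma(k,θ) with k>1 has mode (k−1)θ, so θ = 153/(k−1).
Need P(X < 287) = 0.9 with θ tied to k this way. Start at k = 2, θ = 153: P(X<287) ≈ 0.559.
Too low — raise k to concentrate. Iterating converges to k ≈ 5.83.
Then θ = 153/(5.83−1) ≈ 31.7.

k ≈ 5.83, θ ≈ 31.7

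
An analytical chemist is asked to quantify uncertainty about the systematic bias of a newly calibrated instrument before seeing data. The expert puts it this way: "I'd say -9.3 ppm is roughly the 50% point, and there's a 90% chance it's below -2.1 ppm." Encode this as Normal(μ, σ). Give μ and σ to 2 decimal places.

The p-quantile of Normal(μ,σ) is μ + z_p·σ, with z_{0.5} = 0 and z_{0.9} = 1.282.
Eliminate σ: μ = (z₂·x₁ − z₁·x₂)/(z₂ − z₁) = (1.282·-9.3 − (0)·-2.1)/1.282 = -9.30.
Then σ = (x₂ − x₁)/(z₂ − z₁) = (-2.1 − -9.3)/1.282 = 5.62.

μ = -9.30, σ = 5.62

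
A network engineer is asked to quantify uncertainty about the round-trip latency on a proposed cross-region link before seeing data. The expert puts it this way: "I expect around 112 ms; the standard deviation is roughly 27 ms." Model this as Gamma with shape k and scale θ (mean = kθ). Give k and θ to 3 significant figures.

For Gamma(k, scale θ): mean = kθ, variance = kθ², so CV = 1/√k.
CV = SD/mean = 27/112 = 0.2411, hence k = 1/CV² = 17.2.
Then θ = mean/k = 112/17.2 = 6.51.

k ≈ 17.2, θ ≈ 6.51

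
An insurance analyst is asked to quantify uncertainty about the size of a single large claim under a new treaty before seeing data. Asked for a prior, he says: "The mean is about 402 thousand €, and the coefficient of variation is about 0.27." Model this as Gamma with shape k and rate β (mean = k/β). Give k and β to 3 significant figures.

For Gamma(k, rate β): mean = k/β, variance = k/β², so CV = 1/√k.
CV = 0.27, hence k = 1/CV² = 13.7.
Then β = k/mean = 13.7/402 = 0.0341.

k ≈ 13.7, β ≈ 0.0341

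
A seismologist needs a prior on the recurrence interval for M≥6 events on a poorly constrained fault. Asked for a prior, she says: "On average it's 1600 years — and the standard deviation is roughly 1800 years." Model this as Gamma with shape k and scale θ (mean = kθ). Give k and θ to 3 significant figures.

k ≈ 0.79, θ ≈ 2020

For Gamma(k, scale θ): mean = kθ, variance = kθ², so CV = 1/√k.
CV = SD/mean = 1800/1600 = 1.125, hence k = 1/CV² = 0.79.
Then θ = mean/k = 1600/0.79 = 2020.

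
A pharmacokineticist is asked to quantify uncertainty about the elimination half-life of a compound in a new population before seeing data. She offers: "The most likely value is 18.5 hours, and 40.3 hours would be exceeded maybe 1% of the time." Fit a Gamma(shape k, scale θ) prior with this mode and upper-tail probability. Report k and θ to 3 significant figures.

k ≈ 8.97, θ ≈ 2.32

Gamma(k,θ) with k>1 has mode (k−1)θ, so θ = 18.5/(k−1).
Need P(X < 40.3) = 0.99 with θ tied to k this way. Start at k = 2, θ = 18.5: P(X<40.3) ≈ 0.640.
Too low — raise k to concentrate. Iterating converges to k ≈ 8.97.
Then θ = 18.5/(8.97−1) ≈ 2.32.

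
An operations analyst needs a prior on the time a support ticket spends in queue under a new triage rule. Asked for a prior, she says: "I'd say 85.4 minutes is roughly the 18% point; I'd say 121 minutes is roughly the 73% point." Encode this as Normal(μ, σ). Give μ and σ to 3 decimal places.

The p-quantile of Normal(μ,σ) is μ + z_p·σ, with z_{0.18} = -0.9154 and z_{0.73} = 0.6128.
Eliminate σ: μ = (z₂·x₁ − z₁·x₂)/(z₂ − z₁) = (0.6128·85.4 − (-0.9154)·121)/1.528 = 106.724.
Then σ = (x₂ − x₁)/(z₂ − z₁) = (121 − 85.4)/1.528 = 23.296.

μ = 106.724, σ = 23.296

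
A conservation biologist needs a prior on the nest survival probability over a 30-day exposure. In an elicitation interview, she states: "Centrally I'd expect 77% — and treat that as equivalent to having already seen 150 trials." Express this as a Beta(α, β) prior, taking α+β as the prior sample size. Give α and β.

α = 115.5, β = 34.5

Under the effective-sample-size interpretation, Beta(α, β) has prior mean α/(α+β) and prior sample size α+β.
So α+β = 150 and α/(α+β) = 0.77, giving α = 0.77·150 = 115.5 and β = 150 − 115.5 = 34.5.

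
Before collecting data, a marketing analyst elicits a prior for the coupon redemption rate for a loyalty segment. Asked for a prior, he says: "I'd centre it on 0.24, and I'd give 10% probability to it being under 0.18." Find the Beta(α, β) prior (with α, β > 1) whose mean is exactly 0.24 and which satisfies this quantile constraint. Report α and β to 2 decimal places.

α ≈ 18.86, β ≈ 59.72

With mean 0.24 fixed, write α = 0.24s, β = 0.76s where s = α+β.
Need P(θ < 0.18) = 0.1 under Beta(0.24s, 0.76s). Normal approximation: (q−m)/√(m(1−m)/s) ≈ z_{0.1} = -1.28, so s ≈ 0.24·0.76·(-1.28)²/(0.18−0.24)² = 83.2.
At s = 83.2: P(θ<0.18) ≈ 0.093. Adjusting to match 0.1 gives s ≈ 78.58.
So α = 0.24·78.58 ≈ 18.86, β = 0.76·78.58 ≈ 59.72.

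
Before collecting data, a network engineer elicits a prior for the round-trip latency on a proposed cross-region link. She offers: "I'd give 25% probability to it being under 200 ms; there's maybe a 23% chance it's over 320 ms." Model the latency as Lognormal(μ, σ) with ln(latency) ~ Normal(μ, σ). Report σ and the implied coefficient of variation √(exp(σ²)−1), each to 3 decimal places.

σ ≈ 0.333, CV ≈ 0.342

If T ~ Lognormal(μ,σ) then ln T ~ Normal(μ,σ), so the p-quantile of ln T is μ + z_p·σ.
ln(200) = 5.298 and ln(320) = 5.768; z_{0.25} = -0.6745, z_{0.77} = 0.7388.
σ = (5.768 − 5.298)/(0.7388 − (-0.6745)) = 0.333.
μ = 5.298 − (-0.6745)·0.333 = 5.523.
CV = √(exp(σ²)−1) = √(exp(0.1106)−1) = 0.342.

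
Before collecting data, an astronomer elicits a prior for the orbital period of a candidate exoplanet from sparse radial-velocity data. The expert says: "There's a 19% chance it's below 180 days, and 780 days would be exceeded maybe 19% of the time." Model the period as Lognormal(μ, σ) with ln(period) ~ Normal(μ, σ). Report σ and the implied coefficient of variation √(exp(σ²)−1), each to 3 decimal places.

If T ~ Lognormal(μ,σ) then ln T ~ Normal(μ,σ), so the p-quantile of ln T is μ + z_p·σ.
ln(180) = 5.193 and ln(780) = 6.659; z_{0.19} = -0.8779, z_{0.81} = 0.8779.
σ = (6.659 − 5.193)/(0.8779 − (-0.8779)) = 0.835.
μ = 5.193 − (-0.8779)·0.835 = 5.926.
CV = √(exp(σ²)−1) = √(exp(0.6975)−1) = 1.004.

σ ≈ 0.835, CV ≈ 1.004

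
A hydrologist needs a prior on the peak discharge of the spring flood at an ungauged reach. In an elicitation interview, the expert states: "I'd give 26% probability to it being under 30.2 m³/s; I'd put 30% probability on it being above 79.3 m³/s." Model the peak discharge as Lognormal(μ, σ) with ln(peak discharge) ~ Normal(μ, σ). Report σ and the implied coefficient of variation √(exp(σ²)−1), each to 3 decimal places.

σ ≈ 0.827, CV ≈ 0.990

If T ~ Lognormal(μ,σ) then ln T ~ Normal(μ,σ), so the p-quantile of ln T is μ + z_p·σ.
ln(30.2) = 3.408 and ln(79.3) = 4.373; z_{0.26} = -0.6433, z_{0.7} = 0.5244.
σ = (4.373 − 3.408)/(0.5244 − (-0.6433)) = 0.827.
μ = 3.408 − (-0.6433)·0.827 = 3.940.
CV = √(exp(σ²)−1) = √(exp(0.6835)−1) = 0.990.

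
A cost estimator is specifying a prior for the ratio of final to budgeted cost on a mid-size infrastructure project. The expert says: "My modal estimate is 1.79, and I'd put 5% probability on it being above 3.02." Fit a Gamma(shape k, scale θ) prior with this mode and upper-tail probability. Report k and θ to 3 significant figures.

k ≈ 11.2, θ ≈ 0.175

Gamma(k,θ) with k>1 has mode (k−1)θ, so θ = 1.79/(k−1).
Need P(X < 3.02) = 0.95 with θ tied to k this way. Start at k = 2, θ = 1.79: P(X<3.02) ≈ 0.503.
Too low — raise k to concentrate. Iterating converges to k ≈ 11.2.
Then θ = 1.79/(11.2−1) ≈ 0.175.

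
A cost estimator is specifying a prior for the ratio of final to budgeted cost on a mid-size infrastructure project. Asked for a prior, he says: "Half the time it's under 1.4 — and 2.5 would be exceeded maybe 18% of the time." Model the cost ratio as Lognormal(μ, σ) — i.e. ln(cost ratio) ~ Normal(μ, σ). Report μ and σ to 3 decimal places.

If T ~ Lognormal(μ,σ) then ln T ~ Normal(μ,σ), so the p-quantile of ln T is μ + z_p·σ.
ln(1.4) = 0.3365 and ln(2.5) = 0.9163; z_{0.5} = 0, z_{0.82} = 0.9154.
σ = (0.9163 − 0.3365)/(0.9154 − (0)) = 0.633.
μ = 0.3365 − (0)·0.633 = 0.336.

μ ≈ 0.336, σ ≈ 0.633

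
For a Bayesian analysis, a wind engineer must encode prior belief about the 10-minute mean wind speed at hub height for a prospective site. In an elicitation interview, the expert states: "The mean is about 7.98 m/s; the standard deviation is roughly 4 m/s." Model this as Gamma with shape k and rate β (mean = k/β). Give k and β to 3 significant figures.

For Gamma(k, rate β): mean = k/β, variance = k/β², so CV = 1/√k.
CV = SD/mean = 4/7.98 = 0.5013, hence k = 1/CV² = 3.98.
Then β = k/mean = 3.98/7.98 = 0.499.

k ≈ 3.98, β ≈ 0.499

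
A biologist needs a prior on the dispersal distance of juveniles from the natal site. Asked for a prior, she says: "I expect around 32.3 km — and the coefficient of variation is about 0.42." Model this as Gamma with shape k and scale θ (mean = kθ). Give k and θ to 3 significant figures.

k ≈ 5.67, θ ≈ 5.7

For Gamma(k, scale θ): mean = kθ, variance = kθ², so CV = 1/√k.
CV = 0.42, hence k = 1/CV² = 5.67.
Then θ = mean/k = 32.3/5.67 = 5.7.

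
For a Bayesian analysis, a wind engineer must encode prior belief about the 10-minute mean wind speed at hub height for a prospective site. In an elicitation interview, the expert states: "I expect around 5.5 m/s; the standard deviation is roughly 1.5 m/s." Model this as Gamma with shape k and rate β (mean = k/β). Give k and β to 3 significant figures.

k ≈ 13.4, β ≈ 2.44

For Gamma(k, rate β): mean = k/β, variance = k/β², so CV = 1/√k.
CV = SD/mean = 1.5/5.5 = 0.2727, hence k = 1/CV² = 13.4.
Then β = k/mean = 13.4/5.5 = 2.44.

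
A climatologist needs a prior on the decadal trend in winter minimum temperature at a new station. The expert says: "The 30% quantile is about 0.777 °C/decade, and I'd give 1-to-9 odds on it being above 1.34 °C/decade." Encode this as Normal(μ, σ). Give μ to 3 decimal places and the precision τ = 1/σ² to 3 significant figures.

The p-quantile of Normal(μ,σ) is μ + z_p·σ, with z_{0.3} = -0.5244 and z_{0.9} = 1.282.
Eliminate σ: μ = (z₂·x₁ − z₁·x₂)/(z₂ − z₁) = (1.282·0.777 − (-0.5244)·1.34)/1.806 = 0.940.
Then σ = (x₂ − x₁)/(z₂ − z₁) = (1.34 − 0.777)/1.806 = 0.312.
Precision τ = 1/σ² = 1/0.3117² = 10.3.

μ = 0.940, τ = 10.3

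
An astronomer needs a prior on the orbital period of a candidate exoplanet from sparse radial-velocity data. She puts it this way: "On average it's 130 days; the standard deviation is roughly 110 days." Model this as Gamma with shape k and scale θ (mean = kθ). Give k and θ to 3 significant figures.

k ≈ 1.4, θ ≈ 93.1

For Gamma(k, scale θ): mean = kθ, variance = kθ², so CV = 1/√k.
CV = SD/mean = 110/130 = 0.8462, hence k = 1/CV² = 1.4.
Then θ = mean/k = 130/1.4 = 93.1.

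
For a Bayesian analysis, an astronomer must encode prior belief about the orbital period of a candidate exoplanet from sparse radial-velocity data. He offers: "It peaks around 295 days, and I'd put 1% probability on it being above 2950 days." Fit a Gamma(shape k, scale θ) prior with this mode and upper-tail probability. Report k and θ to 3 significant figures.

Gamma(k,θ) with k>1 has mode (k−1)θ, so θ = 295/(k−1).
Need P(X < 2950) = 0.99 with θ tied to k this way. Start at k = 2, θ = 295: P(X<2950) ≈ 1.000.
Too high — lower k to spread out. Iterating converges to k ≈ 1.58.
Then θ = 295/(1.58−1) ≈ 505.

k ≈ 1.58, θ ≈ 505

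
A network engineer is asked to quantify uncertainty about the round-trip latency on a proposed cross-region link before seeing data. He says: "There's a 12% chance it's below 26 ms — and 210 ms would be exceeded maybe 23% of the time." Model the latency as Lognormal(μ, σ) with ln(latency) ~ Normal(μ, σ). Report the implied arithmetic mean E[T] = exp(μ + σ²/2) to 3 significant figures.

If T ~ Lognormal(μ,σ) then ln T ~ Normal(μ,σ), so the p-quantile of ln T is μ + z_p·σ.
ln(26) = 3.258 and ln(210) = 5.347; z_{0.12} = -1.175, z_{0.77} = 0.7388.
σ = (5.347 − 3.258)/(0.7388 − (-1.175)) = 1.092.
μ = 3.258 − (-1.175)·1.092 = 4.541.
E[T] = exp(μ + σ²/2) = exp(4.541 + 0.5957) = 170 ms.

E[T] ≈ 170 ms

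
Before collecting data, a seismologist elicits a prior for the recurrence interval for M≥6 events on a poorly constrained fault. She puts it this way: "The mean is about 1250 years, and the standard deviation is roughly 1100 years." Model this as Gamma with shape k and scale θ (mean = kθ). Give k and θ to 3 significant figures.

For Gamma(k, scale θ): mean = kθ, variance = kθ², so CV = 1/√k.
CV = SD/mean = 1100/1250 = 0.88, hence k = 1/CV² = 1.29.
Then θ = mean/k = 1250/1.29 = 968.

k ≈ 1.29, θ ≈ 968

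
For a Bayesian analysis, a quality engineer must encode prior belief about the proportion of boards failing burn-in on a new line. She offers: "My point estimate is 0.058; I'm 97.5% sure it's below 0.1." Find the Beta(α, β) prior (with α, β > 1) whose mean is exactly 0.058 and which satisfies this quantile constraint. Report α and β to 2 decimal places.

α ≈ 8.88, β ≈ 144.18

With mean 0.058 fixed, write α = 0.058s, β = 0.942s where s = α+β.
Need P(θ < 0.1) = 0.975 under Beta(0.058s, 0.942s). Normal approximation: (q−m)/√(m(1−m)/s) ≈ z_{0.975} = 1.96, so s ≈ 0.058·0.942·(1.96)²/(0.1−0.058)² = 119.0.
At s = 119.0: P(θ<0.1) ≈ 0.960. Adjusting to match 0.975 gives s ≈ 153.05.
So α = 0.058·153.05 ≈ 8.88, β = 0.942·153.05 ≈ 144.18.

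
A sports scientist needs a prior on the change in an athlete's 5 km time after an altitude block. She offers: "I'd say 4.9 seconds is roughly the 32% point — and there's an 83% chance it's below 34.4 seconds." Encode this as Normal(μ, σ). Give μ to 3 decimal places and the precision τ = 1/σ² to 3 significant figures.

For Normal(μ,σ), the p-quantile is μ + z_p·σ. Here z_{0.32} = -0.4677, z_{0.83} = 0.9542.
So 4.9 = μ − 0.4677σ and 34.4 = μ + 0.9542σ.
Subtracting: σ = (34.4 − 4.9)/(0.9542 − (-0.4677)) = 20.747.
Then μ = 4.9 − (-0.4677)·20.747 = 14.604.
Precision τ = 1/σ² = 1/20.75² = 0.00232.

μ = 14.604, τ = 0.00232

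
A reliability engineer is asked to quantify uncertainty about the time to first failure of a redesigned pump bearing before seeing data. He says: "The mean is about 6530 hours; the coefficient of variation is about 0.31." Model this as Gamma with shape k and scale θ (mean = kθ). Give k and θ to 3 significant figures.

For Gamma(k, scale θ): mean = kθ, variance = kθ², so CV = 1/√k.
CV = 0.31, hence k = 1/CV² = 10.4.
Then θ = mean/k = 6530/10.4 = 628.

k ≈ 10.4, θ ≈ 628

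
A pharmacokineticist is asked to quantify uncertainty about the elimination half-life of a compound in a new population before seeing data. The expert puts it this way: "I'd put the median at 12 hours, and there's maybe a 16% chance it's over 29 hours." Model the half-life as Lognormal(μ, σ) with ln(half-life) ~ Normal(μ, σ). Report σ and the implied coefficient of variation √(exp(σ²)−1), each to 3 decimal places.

σ ≈ 0.887, CV ≈ 1.094

If T ~ Lognormal(μ,σ) then ln T ~ Normal(μ,σ), so the p-quantile of ln T is μ + z_p·σ.
ln(12) = 2.485 and ln(29) = 3.367; z_{0.5} = 0, z_{0.84} = 0.9945.
σ = (3.367 − 2.485)/(0.9945 − (0)) = 0.887.
μ = 2.485 − (0)·0.887 = 2.485.
CV = √(exp(σ²)−1) = √(exp(0.7873)−1) = 1.094.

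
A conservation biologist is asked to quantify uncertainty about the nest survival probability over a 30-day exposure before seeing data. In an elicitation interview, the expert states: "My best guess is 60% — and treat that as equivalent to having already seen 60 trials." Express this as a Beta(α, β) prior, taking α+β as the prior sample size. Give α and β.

α = 36, β = 24

Under the effective-sample-size interpretation, Beta(α, β) has prior mean α/(α+β) and prior sample size α+β.
So α+β = 60 and α/(α+β) = 0.6, giving α = 0.6·60 = 36 and β = 60 − 36 = 24.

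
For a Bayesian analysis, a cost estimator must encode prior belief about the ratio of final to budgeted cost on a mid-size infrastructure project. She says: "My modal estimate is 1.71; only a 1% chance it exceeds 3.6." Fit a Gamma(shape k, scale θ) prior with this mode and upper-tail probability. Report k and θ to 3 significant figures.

k ≈ 9.78, θ ≈ 0.195

Gamma(k,θ) with k>1 has mode (k−1)θ, so θ = 1.71/(k−1).
Need P(X < 3.6) = 0.99 with θ tied to k this way. Start at k = 2, θ = 1.71: P(X<3.6) ≈ 0.622.
Too low — raise k to concentrate. Iterating converges to k ≈ 9.78.
Then θ = 1.71/(9.78−1) ≈ 0.195.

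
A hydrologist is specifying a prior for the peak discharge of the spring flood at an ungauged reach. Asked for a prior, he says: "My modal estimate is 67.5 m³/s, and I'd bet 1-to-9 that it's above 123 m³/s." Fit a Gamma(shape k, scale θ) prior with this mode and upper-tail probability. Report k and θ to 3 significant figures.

k ≈ 6.29, θ ≈ 12.8

Gamma(k,θ) with k>1 has mode (k−1)θ, so θ = 67.5/(k−1).
Need P(X < 123) = 0.9 with θ tied to k this way. Start at k = 2, θ = 67.5: P(X<123) ≈ 0.544.
Too low — raise k to concentrate. Iterating converges to k ≈ 6.29.
Then θ = 67.5/(6.29−1) ≈ 12.8.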